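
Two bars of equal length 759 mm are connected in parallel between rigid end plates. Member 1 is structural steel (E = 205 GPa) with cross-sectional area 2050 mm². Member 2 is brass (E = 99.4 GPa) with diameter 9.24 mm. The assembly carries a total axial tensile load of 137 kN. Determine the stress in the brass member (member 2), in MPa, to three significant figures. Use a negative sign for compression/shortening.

A_2 = 67.06 mm².
Equal strain + equilibrium ⇒ each member carries load in proportion to AE: A₁E₁ = 420200000 N, A₂E₂ = 6665000 N, ΣAE = 426900000 N.
σ₂ = P·E₂/ΣAE = 137000·99400/426900000 = 31.9 MPa.

31.9 MPa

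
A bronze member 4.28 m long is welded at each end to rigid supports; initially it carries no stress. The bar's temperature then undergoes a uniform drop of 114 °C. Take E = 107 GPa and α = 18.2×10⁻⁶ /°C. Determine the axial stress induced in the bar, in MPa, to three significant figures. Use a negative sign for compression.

222 MPa

Free thermal expansion αLΔT = 18.2e-6 · 4280 · -114 = -8.88 mm.
The walls impose strain ε = −(-8.88)/4280 = 2.0748e-03; σ = Eε = 107000 · 2.0748e-03 = 222 MPa.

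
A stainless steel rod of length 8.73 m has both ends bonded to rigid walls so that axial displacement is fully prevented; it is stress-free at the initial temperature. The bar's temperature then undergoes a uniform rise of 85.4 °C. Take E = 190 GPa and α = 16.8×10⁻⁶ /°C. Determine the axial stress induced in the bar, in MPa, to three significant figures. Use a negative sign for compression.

Free thermal expansion αLΔT = 16.8e-6 · 8730 · 85.4 = 12.53 mm.
The walls impose strain ε = −(12.53)/8730 = -1.4347e-03; σ = Eε = 190000 · -1.4347e-03 = -272.6 MPa.

-273 MPa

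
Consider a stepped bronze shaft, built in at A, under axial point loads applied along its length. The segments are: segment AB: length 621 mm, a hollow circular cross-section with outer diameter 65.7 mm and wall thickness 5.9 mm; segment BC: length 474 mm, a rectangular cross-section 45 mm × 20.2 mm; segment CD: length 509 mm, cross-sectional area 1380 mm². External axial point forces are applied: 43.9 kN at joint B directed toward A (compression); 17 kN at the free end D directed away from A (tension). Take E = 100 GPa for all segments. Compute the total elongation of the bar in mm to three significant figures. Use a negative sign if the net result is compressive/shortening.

Internal axial forces (sectioning from the free end, tension +): N_CD = 17 kN, N_BC = 17 kN, N_AB = -26.9 kN.
A_AB = 1108 mm².
A_BC = 909 mm².
δ_AB = -26900·621/(1108·100000) = -0.1507 mm
δ_BC = 17000·474/(909·100000) = 0.08865 mm
δ_CD = 17000·509/(1380·100000) = 0.0627 mm
δ = Σδ_i = 0.0006402 mm.

6.40e-04 mm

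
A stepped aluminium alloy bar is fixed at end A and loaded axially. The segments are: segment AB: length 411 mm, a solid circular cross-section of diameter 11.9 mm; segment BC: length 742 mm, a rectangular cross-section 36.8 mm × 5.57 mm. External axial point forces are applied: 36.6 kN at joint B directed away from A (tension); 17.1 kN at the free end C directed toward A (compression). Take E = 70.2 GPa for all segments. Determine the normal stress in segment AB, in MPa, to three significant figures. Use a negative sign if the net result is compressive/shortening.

175 MPa

Internal axial forces (sectioning from the free end, tension +): N_BC = -17.1 kN, N_AB = 19.5 kN.
A_AB = 111.2 mm².
σ_AB = N_AB/A_AB = 19500/111.2 = 175.3 MPa.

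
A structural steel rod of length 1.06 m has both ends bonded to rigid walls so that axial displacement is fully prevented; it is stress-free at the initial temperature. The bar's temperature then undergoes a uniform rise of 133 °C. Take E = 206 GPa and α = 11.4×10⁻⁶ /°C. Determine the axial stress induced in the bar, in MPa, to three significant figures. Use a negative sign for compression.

-312 MPa

Free thermal expansion αLΔT = 11.4e-6 · 1060 · 133 = 1.607 mm.
The walls impose strain ε = −(1.607)/1060 = -1.5162e-03; σ = Eε = 206000 · -1.5162e-03 = -312.3 MPa.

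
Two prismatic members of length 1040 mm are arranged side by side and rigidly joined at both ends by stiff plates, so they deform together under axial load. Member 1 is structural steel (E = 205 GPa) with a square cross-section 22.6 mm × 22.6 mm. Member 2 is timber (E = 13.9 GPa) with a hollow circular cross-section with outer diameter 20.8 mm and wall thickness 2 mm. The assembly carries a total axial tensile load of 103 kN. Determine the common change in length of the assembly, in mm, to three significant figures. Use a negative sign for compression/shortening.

A_1 = 510.8 mm².
A_2 = 118.1 mm².
Equal strain + equilibrium ⇒ each member carries load in proportion to AE: A₁E₁ = 104700000 N, A₂E₂ = 1642000 N, ΣAE = 106300000 N.
δ = PL/ΣAE = 103000·1040/106300000 = 1.007 mm.

1.01 mm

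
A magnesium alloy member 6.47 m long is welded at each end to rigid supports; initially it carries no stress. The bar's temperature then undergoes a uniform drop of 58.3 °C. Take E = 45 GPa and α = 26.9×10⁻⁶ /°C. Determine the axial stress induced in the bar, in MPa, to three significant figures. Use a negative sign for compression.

70.6 MPa

Free thermal expansion αLΔT = 26.9e-6 · 6470 · -58.3 = -10.15 mm.
The walls impose strain ε = −(-10.15)/6470 = 1.5683e-03; σ = Eε = 45000 · 1.5683e-03 = 70.57 MPa.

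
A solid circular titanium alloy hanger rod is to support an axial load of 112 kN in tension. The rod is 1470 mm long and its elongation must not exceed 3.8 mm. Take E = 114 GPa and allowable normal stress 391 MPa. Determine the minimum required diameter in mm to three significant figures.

22.0 mm

Required area A ≥ P/σ_allow = 112000/391 = 286.4 mm².
For a solid circular section, d ≥ √(4A/π) = 19.1 mm.
Elongation limit: A ≥ PL/(Eδ_allow) = 112000·1470/(114000·3.8) = 380.1 mm² ⇒ d ≥ 22 mm.
The elongation limit governs.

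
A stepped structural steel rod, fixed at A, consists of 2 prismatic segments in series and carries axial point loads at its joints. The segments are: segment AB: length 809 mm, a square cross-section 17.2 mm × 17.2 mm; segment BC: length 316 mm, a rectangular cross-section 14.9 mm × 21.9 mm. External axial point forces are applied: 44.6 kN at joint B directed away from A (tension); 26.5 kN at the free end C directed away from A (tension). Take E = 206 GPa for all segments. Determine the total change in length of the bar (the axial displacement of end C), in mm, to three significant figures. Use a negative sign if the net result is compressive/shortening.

Internal axial forces (sectioning from the free end, tension +): N_BC = 26.5 kN, N_AB = 71.1 kN.
A_AB = 295.8 mm².
A_BC = 326.3 mm².
δ_AB = 71100·809/(295.8·206000) = 0.9438 mm
δ_BC = 26500·316/(326.3·206000) = 0.1246 mm
δ = Σδ_i = 1.068 mm.

1.07 mm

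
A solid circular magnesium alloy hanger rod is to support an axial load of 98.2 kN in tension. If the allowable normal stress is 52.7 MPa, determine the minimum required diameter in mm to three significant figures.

48.7 mm

Required area A ≥ P/σ_allow = 98200/52.7 = 1863 mm².
For a solid circular section, d ≥ √(4A/π) = 48.71 mm.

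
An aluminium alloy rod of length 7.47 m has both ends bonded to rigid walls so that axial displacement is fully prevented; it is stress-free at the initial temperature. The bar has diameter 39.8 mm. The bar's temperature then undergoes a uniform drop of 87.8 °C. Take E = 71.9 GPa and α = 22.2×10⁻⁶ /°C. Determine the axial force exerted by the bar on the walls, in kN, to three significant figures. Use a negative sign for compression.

174 kN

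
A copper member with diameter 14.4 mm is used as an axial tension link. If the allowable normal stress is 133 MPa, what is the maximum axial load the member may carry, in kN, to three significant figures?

21.7 kN

A = 162.9 mm².
P_max = σ_allow · A = 133 · 162.9 = 21660 N = 21.66 kN.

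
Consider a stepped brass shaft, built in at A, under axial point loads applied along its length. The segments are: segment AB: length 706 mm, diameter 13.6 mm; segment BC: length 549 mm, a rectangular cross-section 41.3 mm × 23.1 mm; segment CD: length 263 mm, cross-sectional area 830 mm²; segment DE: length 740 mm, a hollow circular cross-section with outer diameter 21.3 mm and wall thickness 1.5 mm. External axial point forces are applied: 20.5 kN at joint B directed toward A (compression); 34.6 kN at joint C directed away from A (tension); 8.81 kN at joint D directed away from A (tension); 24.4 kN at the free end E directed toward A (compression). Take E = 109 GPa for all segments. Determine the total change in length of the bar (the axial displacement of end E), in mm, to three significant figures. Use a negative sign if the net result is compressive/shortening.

Internal axial forces (sectioning from the free end, tension +): N_DE = -24.4 kN, N_CD = -15.59 kN, N_BC = 19.01 kN, N_AB = -1.49 kN.
A_AB = 145.3 mm².
A_BC = 954 mm².
A_DE = 93.31 mm².
δ_AB = -1490·706/(145.3·109000) = -0.06643 mm
δ_BC = 19010·549/(954·109000) = 0.1004 mm
δ_CD = -15590·263/(830·109000) = -0.04532 mm
δ_DE = -24400·740/(93.31·109000) = -1.775 mm
δ = Σδ_i = -1.787 mm.

-1.79 mm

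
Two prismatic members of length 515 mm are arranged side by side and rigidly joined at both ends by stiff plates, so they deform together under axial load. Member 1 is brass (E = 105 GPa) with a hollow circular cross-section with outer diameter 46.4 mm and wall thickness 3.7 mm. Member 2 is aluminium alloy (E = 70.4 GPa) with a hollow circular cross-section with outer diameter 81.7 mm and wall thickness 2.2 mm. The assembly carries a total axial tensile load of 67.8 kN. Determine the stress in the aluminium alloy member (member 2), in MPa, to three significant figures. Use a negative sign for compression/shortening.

52.6 MPa

A_1 = 496.3 mm².
A_2 = 549.5 mm².
Equal strain + equilibrium ⇒ each member carries load in proportion to AE: A₁E₁ = 52120000 N, A₂E₂ = 38680000 N, ΣAE = 90800000 N.
σ₂ = P·E₂/ΣAE = 67800·70400/90800000 = 52.57 MPa.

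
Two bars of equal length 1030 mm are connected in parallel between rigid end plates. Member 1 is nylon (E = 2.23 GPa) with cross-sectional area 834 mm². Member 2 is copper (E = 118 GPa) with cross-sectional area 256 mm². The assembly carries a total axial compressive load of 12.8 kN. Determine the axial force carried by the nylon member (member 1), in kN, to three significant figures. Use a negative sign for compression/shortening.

Equal strain + equilibrium ⇒ each member carries load in proportion to AE: A₁E₁ = 1860000 N, A₂E₂ = 30210000 N, ΣAE = 32070000 N.
F₁ = P·A₁E₁/ΣAE = -12800·1860000/32070000 = -742.4 N.

-0.742 kN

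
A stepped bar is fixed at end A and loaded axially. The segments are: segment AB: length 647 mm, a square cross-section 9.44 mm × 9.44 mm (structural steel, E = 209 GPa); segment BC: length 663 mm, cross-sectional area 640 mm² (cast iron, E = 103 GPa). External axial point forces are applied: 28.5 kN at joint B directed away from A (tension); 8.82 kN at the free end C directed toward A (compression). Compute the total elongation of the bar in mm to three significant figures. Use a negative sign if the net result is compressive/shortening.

0.595 mm

Internal axial forces (sectioning from the free end, tension +): N_BC = -8.82 kN, N_AB = 19.68 kN.
A_AB = 89.11 mm².
δ_AB = 19680·647/(89.11·209000) = 0.6837 mm
δ_BC = -8820·663/(640·103000) = -0.08871 mm
δ = Σδ_i = 0.5949 mm.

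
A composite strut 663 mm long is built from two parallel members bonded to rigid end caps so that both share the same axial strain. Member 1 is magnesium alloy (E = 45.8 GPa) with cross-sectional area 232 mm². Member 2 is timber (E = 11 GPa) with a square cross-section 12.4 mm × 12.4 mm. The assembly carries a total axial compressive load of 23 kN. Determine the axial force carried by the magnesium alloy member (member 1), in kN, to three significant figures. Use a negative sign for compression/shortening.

-19.8 kN

A_2 = 153.8 mm².
Equal strain + equilibrium ⇒ each member carries load in proportion to AE: A₁E₁ = 10630000 N, A₂E₂ = 1691000 N, ΣAE = 12320000 N.
F₁ = P·A₁E₁/ΣAE = -23000·10630000/12320000 = -19840 N.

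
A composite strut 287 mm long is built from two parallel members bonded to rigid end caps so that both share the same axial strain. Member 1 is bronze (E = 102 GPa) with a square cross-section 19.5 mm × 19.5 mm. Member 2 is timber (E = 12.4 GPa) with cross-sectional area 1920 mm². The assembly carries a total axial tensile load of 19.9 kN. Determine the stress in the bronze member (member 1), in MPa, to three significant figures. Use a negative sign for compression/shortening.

32.4 MPa

A_1 = 380.2 mm².
Equal strain + equilibrium ⇒ each member carries load in proportion to AE: A₁E₁ = 38790000 N, A₂E₂ = 23810000 N, ΣAE = 62590000 N.
σ₁ = P·E₁/ΣAE = 19900·102000/62590000 = 32.43 MPa.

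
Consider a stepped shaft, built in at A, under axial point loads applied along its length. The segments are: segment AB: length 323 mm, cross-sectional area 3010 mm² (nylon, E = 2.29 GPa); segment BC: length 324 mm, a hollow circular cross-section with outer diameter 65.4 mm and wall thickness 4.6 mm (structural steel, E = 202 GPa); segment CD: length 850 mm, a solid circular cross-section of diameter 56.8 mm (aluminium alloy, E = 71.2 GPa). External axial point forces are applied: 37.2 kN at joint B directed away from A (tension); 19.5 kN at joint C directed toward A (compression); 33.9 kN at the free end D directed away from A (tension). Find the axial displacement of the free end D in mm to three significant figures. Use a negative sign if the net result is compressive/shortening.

2.60 mm

Internal axial forces (sectioning from the free end, tension +): N_CD = 33.9 kN, N_BC = 14.4 kN, N_AB = 51.6 kN.
A_BC = 878.6 mm².
A_CD = 2534 mm².
δ_AB = 51600·323/(3010·2290) = 2.418 mm
δ_BC = 14400·324/(878.6·202000) = 0.02629 mm
δ_CD = 33900·850/(2534·71200) = 0.1597 mm
δ = Σδ_i = 2.604 mm.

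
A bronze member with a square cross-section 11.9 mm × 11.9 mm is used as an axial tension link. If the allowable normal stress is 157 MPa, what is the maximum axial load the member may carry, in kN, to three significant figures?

22.2 kN

A = 141.6 mm².
P_max = σ_allow · A = 157 · 141.6 = 22230 N = 22.23 kN.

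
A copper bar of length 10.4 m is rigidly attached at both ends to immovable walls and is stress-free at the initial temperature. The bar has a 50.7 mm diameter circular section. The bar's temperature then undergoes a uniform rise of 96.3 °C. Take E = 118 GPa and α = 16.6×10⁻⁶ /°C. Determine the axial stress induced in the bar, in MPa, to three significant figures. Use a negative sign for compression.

Free thermal expansion αLΔT = 16.6e-6 · 10400 · 96.3 = 16.63 mm.
The walls impose strain ε = −(16.63)/10400 = -1.5986e-03; σ = Eε = 118000 · -1.5986e-03 = -188.6 MPa.

-189 MPa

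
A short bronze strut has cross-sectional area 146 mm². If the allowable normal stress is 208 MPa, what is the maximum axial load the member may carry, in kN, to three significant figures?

P_max = σ_allow · A = 208 · 146 = 30370 N = 30.37 kN.

30.4 kN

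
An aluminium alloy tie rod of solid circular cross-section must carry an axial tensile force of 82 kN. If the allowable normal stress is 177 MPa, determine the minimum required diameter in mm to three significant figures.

Required area A ≥ P/σ_allow = 82000/177 = 463.3 mm².
For a solid circular section, d ≥ √(4A/π) = 24.29 mm.

24.3 mm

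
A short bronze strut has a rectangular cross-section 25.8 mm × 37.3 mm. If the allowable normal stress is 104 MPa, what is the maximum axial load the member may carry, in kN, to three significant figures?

A = 962.3 mm².
P_max = σ_allow · A = 104 · 962.3 = 100100 N = 100.1 kN.

100 kN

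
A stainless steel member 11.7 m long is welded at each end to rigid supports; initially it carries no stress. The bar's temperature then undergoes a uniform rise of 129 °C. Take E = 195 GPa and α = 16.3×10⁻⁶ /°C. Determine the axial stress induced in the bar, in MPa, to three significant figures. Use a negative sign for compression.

Free thermal expansion αLΔT = 16.3e-6 · 11700 · 129 = 24.6 mm.
The walls impose strain ε = −(24.6)/11700 = -2.1027e-03; σ = Eε = 195000 · -2.1027e-03 = -410 MPa.

-410 MPa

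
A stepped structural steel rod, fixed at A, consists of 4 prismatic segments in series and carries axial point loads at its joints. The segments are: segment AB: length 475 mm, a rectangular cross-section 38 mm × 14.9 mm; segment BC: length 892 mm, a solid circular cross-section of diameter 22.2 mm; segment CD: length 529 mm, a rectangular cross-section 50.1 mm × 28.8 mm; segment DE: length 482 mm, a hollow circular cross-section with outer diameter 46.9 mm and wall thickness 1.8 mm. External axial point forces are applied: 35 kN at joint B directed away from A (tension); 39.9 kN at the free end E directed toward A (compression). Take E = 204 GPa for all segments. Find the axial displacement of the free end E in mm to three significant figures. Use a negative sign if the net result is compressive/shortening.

-0.912 mm

Internal axial forces (sectioning from the free end, tension +): N_DE = -39.9 kN, N_CD = -39.9 kN, N_BC = -39.9 kN, N_AB = -4.9 kN.
A_AB = 566.2 mm².
A_BC = 387.1 mm².
A_CD = 1443 mm².
A_DE = 255 mm².
δ_AB = -4900·475/(566.2·204000) = -0.02015 mm
δ_BC = -39900·892/(387.1·204000) = -0.4507 mm
δ_CD = -39900·529/(1443·204000) = -0.07171 mm
δ_DE = -39900·482/(255·204000) = -0.3697 mm
δ = Σδ_i = -0.9122 mm.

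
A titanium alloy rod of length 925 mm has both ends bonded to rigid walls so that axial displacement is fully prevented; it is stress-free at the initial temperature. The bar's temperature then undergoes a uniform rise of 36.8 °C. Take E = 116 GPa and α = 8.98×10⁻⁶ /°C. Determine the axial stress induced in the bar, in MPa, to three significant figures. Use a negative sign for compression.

-38.3 MPa

Free thermal expansion αLΔT = 8.98e-6 · 925 · 36.8 = 0.3057 mm.
The walls impose strain ε = −(0.3057)/925 = -3.3046e-04; σ = Eε = 116000 · -3.3046e-04 = -38.33 MPa.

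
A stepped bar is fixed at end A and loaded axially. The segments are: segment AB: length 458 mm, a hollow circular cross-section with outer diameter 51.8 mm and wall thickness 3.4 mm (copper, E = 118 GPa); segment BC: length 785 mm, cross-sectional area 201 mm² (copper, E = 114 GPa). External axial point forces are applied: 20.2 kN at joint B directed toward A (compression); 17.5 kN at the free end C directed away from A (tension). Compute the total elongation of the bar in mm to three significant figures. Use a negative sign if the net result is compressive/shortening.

Internal axial forces (sectioning from the free end, tension +): N_BC = 17.5 kN, N_AB = -2.7 kN.
A_AB = 517 mm².
δ_AB = -2700·458/(517·118000) = -0.02027 mm
δ_BC = 17500·785/(201·114000) = 0.5995 mm
δ = Σδ_i = 0.5793 mm.

0.579 mm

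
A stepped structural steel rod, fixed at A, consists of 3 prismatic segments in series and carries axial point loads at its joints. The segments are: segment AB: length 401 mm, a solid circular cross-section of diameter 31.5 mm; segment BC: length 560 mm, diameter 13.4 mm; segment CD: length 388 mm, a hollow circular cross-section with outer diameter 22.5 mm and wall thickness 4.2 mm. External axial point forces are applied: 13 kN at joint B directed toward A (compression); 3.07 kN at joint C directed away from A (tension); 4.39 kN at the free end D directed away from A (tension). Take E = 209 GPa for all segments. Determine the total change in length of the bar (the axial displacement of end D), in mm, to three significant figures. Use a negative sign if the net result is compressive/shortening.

0.162 mm

Internal axial forces (sectioning from the free end, tension +): N_CD = 4.39 kN, N_BC = 7.46 kN, N_AB = -5.54 kN.
A_AB = 779.3 mm².
A_BC = 141 mm².
A_CD = 241.5 mm².
δ_AB = -5540·401/(779.3·209000) = -0.01364 mm
δ_BC = 7460·560/(141·209000) = 0.1417 mm
δ_CD = 4390·388/(241.5·209000) = 0.03375 mm
δ = Σδ_i = 0.1618 mm.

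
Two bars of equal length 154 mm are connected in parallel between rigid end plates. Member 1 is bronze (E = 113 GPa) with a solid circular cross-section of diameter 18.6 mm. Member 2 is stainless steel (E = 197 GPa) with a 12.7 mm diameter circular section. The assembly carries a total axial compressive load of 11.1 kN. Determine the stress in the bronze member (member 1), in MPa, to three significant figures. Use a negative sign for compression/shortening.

A_1 = 271.7 mm².
A_2 = 126.7 mm².
Equal strain + equilibrium ⇒ each member carries load in proportion to AE: A₁E₁ = 30700000 N, A₂E₂ = 24960000 N, ΣAE = 55660000 N.
σ₁ = P·E₁/ΣAE = -11100·113000/55660000 = -22.54 MPa.

-22.5 MPa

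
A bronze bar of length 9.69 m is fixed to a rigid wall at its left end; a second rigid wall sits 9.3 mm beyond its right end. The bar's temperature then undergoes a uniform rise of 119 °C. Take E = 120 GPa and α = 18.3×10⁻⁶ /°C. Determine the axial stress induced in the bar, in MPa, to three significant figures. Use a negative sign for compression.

-146 MPa

Free thermal expansion αLΔT = 18.3e-6 · 9690 · 119 = 21.1 mm.
The walls engage after the gap closes; constrained expansion = 21.1 − 9.3 = 11.8 mm.
The walls impose strain ε = −(11.8)/9690 = -1.2179e-03; σ = Eε = 120000 · -1.2179e-03 = -146.2 MPa.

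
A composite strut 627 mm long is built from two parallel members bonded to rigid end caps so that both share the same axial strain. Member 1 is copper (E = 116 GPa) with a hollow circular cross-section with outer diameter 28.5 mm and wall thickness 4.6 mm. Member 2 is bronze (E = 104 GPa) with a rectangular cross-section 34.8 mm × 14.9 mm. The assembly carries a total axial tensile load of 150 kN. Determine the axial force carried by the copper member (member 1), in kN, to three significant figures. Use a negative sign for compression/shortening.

63.9 kN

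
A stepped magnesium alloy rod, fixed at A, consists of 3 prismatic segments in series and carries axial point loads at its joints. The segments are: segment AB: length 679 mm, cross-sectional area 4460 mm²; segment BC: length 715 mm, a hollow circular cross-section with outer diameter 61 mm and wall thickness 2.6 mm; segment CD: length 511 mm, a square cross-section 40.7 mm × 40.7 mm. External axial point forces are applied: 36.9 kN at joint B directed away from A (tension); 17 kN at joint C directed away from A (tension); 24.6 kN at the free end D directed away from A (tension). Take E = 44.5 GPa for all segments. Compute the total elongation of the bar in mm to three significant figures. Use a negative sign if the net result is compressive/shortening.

1.84 mm

Internal axial forces (sectioning from the free end, tension +): N_CD = 24.6 kN, N_BC = 41.6 kN, N_AB = 78.5 kN.
A_BC = 477 mm².
A_CD = 1656 mm².
δ_AB = 78500·679/(4460·44500) = 0.2686 mm
δ_BC = 41600·715/(477·44500) = 1.401 mm
δ_CD = 24600·511/(1656·44500) = 0.1705 mm
δ = Σδ_i = 1.84 mm.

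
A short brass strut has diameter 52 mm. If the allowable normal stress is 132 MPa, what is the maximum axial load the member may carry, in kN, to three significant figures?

A = 2124 mm².
P_max = σ_allow · A = 132 · 2124 = 280300 N = 280.3 kN.

280 kN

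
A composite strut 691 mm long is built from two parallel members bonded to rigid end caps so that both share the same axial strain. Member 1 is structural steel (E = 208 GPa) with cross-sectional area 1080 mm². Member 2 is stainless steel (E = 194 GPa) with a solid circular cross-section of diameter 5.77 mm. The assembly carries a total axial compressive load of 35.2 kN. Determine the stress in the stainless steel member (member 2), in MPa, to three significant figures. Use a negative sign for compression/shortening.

-29.7 MPa

A_2 = 26.15 mm².
Equal strain + equilibrium ⇒ each member carries load in proportion to AE: A₁E₁ = 224600000 N, A₂E₂ = 5073000 N, ΣAE = 229700000 N.
σ₂ = P·E₂/ΣAE = -35200·194000/229700000 = -29.73 MPa.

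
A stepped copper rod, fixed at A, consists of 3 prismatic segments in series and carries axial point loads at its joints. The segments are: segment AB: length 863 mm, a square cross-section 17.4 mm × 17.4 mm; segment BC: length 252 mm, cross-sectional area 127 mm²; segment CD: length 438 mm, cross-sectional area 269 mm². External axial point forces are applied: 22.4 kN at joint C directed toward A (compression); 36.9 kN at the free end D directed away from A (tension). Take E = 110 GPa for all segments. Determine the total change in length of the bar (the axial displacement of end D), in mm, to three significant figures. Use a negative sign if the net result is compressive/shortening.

Internal axial forces (sectioning from the free end, tension +): N_CD = 36.9 kN, N_BC = 14.5 kN, N_AB = 14.5 kN.
A_AB = 302.8 mm².
δ_AB = 14500·863/(302.8·110000) = 0.3757 mm
δ_BC = 14500·252/(127·110000) = 0.2616 mm
δ_CD = 36900·438/(269·110000) = 0.5462 mm
δ = Σδ_i = 1.184 mm.

1.18 mm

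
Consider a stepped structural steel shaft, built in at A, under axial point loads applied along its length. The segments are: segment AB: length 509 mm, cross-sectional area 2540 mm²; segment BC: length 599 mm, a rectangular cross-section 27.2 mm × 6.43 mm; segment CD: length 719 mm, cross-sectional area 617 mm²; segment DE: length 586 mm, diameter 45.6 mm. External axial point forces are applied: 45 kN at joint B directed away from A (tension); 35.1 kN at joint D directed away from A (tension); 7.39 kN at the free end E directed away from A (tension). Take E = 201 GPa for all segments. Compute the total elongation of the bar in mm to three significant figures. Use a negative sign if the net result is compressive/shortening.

1.07 mm

Internal axial forces (sectioning from the free end, tension +): N_DE = 7.39 kN, N_CD = 42.49 kN, N_BC = 42.49 kN, N_AB = 87.49 kN.
A_BC = 174.9 mm².
A_DE = 1633 mm².
δ_AB = 87490·509/(2540·201000) = 0.08723 mm
δ_BC = 42490·599/(174.9·201000) = 0.724 mm
δ_CD = 42490·719/(617·201000) = 0.2463 mm
δ_DE = 7390·586/(1633·201000) = 0.01319 mm
δ = Σδ_i = 1.071 mm.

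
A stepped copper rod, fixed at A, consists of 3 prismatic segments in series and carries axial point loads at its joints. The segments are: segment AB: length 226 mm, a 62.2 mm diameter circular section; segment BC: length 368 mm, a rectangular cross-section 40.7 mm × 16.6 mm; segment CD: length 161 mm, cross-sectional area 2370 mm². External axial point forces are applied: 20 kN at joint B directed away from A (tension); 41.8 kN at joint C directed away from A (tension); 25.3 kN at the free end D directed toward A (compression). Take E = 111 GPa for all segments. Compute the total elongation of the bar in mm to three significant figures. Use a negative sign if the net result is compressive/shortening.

Internal axial forces (sectioning from the free end, tension +): N_CD = -25.3 kN, N_BC = 16.5 kN, N_AB = 36.5 kN.
A_AB = 3039 mm².
A_BC = 675.6 mm².
δ_AB = 36500·226/(3039·111000) = 0.02446 mm
δ_BC = 16500·368/(675.6·111000) = 0.08097 mm
δ_CD = -25300·161/(2370·111000) = -0.01548 mm
δ = Σδ_i = 0.08994 mm.

0.0899 mm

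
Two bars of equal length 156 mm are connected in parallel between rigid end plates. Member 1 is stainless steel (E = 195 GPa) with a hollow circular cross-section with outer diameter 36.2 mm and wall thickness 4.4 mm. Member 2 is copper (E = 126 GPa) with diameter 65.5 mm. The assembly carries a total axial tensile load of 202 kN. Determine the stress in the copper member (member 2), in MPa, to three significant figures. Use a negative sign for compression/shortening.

A_1 = 439.6 mm².
A_2 = 3370 mm².
Equal strain + equilibrium ⇒ each member carries load in proportion to AE: A₁E₁ = 85720000 N, A₂E₂ = 424600000 N, ΣAE = 510300000 N.
σ₂ = P·E₂/ΣAE = 202000·126000/510300000 = 49.88 MPa.

49.9 MPa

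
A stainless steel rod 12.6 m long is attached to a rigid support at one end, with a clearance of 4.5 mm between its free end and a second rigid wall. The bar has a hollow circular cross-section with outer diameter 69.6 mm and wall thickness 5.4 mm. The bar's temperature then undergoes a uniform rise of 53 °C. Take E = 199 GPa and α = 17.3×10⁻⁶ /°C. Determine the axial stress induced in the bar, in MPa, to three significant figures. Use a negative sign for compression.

-111 MPa

Free thermal expansion αLΔT = 17.3e-6 · 12600 · 53 = 11.55 mm.
The walls engage after the gap closes; constrained expansion = 11.55 − 4.5 = 7.053 mm.
The walls impose strain ε = −(7.053)/12600 = -5.5976e-04; σ = Eε = 199000 · -5.5976e-04 = -111.4 MPa.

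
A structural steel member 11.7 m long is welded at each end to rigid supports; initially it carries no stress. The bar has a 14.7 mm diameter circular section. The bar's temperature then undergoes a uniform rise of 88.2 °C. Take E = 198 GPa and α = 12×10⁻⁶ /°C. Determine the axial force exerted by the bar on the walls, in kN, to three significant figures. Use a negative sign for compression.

Free thermal expansion αLΔT = 12e-6 · 11700 · 88.2 = 12.38 mm.
The walls impose strain ε = −(12.38)/11700 = -1.0584e-03; σ = Eε = 198000 · -1.0584e-03 = -209.6 MPa.
Wall reaction R = σ·A = -209.6·169.7 = -35570 N = -35.57 kN.

-35.6 kN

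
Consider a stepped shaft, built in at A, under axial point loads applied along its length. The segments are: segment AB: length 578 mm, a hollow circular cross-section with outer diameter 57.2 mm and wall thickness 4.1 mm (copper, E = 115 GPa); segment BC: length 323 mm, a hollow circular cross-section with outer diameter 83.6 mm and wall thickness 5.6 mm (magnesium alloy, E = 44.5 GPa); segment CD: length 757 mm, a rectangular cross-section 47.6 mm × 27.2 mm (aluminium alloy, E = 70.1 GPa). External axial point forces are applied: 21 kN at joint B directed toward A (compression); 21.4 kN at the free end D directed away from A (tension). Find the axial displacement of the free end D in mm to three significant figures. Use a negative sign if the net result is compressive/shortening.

0.295 mm

Internal axial forces (sectioning from the free end, tension +): N_CD = 21.4 kN, N_BC = 21.4 kN, N_AB = 0.4 kN.
A_AB = 684 mm².
A_BC = 1372 mm².
A_CD = 1295 mm².
δ_AB = 400·578/(684·115000) = 0.002939 mm
δ_BC = 21400·323/(1372·44500) = 0.1132 mm
δ_CD = 21400·757/(1295·70100) = 0.1785 mm
δ = Σδ_i = 0.2946 mm.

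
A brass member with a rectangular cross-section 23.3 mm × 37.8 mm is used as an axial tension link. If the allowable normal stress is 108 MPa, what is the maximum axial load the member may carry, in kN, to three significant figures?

A = 880.7 mm².
P_max = σ_allow · A = 108 · 880.7 = 95120 N = 95.12 kN.

95.1 kN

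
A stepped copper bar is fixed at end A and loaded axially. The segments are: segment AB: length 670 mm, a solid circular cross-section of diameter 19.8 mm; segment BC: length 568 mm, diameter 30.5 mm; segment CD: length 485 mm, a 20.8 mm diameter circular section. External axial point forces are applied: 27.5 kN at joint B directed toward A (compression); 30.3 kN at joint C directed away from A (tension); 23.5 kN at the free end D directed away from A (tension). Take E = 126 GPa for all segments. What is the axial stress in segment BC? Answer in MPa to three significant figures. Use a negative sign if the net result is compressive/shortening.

Internal axial forces (sectioning from the free end, tension +): N_CD = 23.5 kN, N_BC = 53.8 kN, N_AB = 26.3 kN.
A_BC = 730.6 mm².
σ_BC = N_BC/A_BC = 53800/730.6 = 73.64 MPa.

73.6 MPa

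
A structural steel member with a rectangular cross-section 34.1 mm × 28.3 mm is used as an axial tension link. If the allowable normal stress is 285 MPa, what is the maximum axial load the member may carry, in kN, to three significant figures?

275 kN

A = 965 mm².
P_max = σ_allow · A = 285 · 965 = 275000 N = 275 kN.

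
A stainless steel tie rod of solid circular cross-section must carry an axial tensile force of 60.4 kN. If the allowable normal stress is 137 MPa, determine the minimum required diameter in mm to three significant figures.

23.7 mm

Required area A ≥ P/σ_allow = 60400/137 = 440.9 mm².
For a solid circular section, d ≥ √(4A/π) = 23.69 mm.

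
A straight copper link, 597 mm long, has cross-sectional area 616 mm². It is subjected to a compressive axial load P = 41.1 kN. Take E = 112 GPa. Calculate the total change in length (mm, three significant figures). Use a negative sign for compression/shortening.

-0.356 mm

δ_mech = NL/(AE) = -41100·597/(616·112000) = -0.3556 mm.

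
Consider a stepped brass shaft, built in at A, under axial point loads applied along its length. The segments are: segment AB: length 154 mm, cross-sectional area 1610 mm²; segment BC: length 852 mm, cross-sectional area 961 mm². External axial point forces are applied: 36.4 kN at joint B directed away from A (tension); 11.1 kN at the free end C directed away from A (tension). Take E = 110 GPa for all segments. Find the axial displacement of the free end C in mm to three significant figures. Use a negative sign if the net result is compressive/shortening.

Internal axial forces (sectioning from the free end, tension +): N_BC = 11.1 kN, N_AB = 47.5 kN.
δ_AB = 47500·154/(1610·110000) = 0.0413 mm
δ_BC = 11100·852/(961·110000) = 0.08946 mm
δ = Σδ_i = 0.1308 mm.

0.131 mm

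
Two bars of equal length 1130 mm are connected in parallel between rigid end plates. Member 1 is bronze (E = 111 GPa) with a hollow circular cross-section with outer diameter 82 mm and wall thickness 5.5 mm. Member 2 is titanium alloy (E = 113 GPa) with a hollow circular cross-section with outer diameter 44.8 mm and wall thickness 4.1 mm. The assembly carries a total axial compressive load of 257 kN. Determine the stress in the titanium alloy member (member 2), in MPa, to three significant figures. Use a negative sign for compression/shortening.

A_1 = 1322 mm².
A_2 = 524.2 mm².
Equal strain + equilibrium ⇒ each member carries load in proportion to AE: A₁E₁ = 146700000 N, A₂E₂ = 59240000 N, ΣAE = 206000000 N.
σ₂ = P·E₂/ΣAE = -257000·113000/206000000 = -141 MPa.

-141 MPa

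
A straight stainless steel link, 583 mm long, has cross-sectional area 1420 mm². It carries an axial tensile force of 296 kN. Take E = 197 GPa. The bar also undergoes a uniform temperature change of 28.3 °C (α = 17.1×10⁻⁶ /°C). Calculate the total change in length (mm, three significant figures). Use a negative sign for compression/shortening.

0.899 mm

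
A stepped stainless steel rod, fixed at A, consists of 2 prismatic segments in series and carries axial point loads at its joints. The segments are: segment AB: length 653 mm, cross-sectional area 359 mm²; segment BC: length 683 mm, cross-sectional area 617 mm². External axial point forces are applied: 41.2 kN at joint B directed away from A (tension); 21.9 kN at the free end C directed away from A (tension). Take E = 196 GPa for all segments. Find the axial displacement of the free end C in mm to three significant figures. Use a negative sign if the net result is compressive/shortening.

Internal axial forces (sectioning from the free end, tension +): N_BC = 21.9 kN, N_AB = 63.1 kN.
δ_AB = 63100·653/(359·196000) = 0.5856 mm
δ_BC = 21900·683/(617·196000) = 0.1237 mm
δ = Σδ_i = 0.7093 mm.

0.709 mm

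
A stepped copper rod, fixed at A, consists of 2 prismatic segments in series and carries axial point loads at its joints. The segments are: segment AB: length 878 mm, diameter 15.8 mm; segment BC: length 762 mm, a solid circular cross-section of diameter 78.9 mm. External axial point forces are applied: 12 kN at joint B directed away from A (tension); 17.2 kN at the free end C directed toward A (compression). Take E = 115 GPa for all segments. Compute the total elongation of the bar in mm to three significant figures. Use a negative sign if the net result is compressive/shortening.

-0.226 mm

Internal axial forces (sectioning from the free end, tension +): N_BC = -17.2 kN, N_AB = -5.2 kN.
A_AB = 196.1 mm².
A_BC = 4889 mm².
δ_AB = -5200·878/(196.1·115000) = -0.2025 mm
δ_BC = -17200·762/(4889·115000) = -0.02331 mm
δ = Σδ_i = -0.2258 mm.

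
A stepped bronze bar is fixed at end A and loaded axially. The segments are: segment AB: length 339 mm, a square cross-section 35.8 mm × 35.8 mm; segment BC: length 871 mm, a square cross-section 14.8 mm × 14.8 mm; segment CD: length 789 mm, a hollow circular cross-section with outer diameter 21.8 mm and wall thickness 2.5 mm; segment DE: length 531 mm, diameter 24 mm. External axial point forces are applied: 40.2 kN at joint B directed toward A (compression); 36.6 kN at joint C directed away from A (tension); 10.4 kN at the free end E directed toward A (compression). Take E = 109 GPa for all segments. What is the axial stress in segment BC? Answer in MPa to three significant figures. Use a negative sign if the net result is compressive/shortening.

120 MPa

Internal axial forces (sectioning from the free end, tension +): N_DE = -10.4 kN, N_CD = -10.4 kN, N_BC = 26.2 kN, N_AB = -14 kN.
A_BC = 219 mm².
σ_BC = N_BC/A_BC = 26200/219 = 119.6 MPa.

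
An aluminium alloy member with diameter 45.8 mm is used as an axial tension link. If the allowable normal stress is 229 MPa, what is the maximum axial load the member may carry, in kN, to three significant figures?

377 kN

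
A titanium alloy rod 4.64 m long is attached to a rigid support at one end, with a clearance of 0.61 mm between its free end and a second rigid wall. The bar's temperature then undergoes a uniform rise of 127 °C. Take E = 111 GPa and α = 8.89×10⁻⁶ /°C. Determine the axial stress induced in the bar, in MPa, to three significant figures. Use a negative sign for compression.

Free thermal expansion αLΔT = 8.89e-6 · 4640 · 127 = 5.239 mm.
The walls engage after the gap closes; constrained expansion = 5.239 − 0.61 = 4.629 mm.
The walls impose strain ε = −(4.629)/4640 = -9.9756e-04; σ = Eε = 111000 · -9.9756e-04 = -110.7 MPa.

-111 MPa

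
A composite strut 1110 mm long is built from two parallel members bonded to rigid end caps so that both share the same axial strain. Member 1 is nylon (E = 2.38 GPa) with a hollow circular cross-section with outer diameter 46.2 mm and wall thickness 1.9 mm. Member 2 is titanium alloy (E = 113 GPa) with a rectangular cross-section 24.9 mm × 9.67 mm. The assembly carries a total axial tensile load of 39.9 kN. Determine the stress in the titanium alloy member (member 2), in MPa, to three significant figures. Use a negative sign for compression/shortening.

A_1 = 264.4 mm².
A_2 = 240.8 mm².
Equal strain + equilibrium ⇒ each member carries load in proportion to AE: A₁E₁ = 629300 N, A₂E₂ = 27210000 N, ΣAE = 27840000 N.
σ₂ = P·E₂/ΣAE = 39900·113000/27840000 = 162 MPa.

162 MPa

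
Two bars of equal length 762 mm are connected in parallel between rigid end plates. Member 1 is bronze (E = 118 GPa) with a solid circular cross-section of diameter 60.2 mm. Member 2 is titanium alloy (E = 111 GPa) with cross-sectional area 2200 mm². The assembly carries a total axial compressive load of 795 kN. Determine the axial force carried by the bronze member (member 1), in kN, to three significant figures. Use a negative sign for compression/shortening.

-460 kN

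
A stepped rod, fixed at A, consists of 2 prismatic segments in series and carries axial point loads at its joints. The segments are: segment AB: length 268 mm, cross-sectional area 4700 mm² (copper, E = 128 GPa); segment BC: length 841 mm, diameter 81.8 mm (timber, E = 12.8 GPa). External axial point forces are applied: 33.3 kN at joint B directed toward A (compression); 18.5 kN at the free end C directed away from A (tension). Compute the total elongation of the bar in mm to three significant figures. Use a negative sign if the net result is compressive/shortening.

Internal axial forces (sectioning from the free end, tension +): N_BC = 18.5 kN, N_AB = -14.8 kN.
A_BC = 5255 mm².
δ_AB = -14800·268/(4700·128000) = -0.006593 mm
δ_BC = 18500·841/(5255·12800) = 0.2313 mm
δ = Σδ_i = 0.2247 mm.

0.225 mm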